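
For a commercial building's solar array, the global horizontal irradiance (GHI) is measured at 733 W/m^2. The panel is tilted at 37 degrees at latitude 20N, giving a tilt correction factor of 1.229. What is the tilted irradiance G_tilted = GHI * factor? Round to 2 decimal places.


Identify the given values:
  GHI = 733 W/m^2, tilt correction factor = 1.229
Apply the formula G_tilted = GHI * factor:
  G_tilted = 733 * 1.229
  G_tilted = 900.86 W/m^2

900.86


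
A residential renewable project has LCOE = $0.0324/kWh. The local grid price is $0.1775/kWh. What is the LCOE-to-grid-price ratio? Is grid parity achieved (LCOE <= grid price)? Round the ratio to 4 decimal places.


Compare LCOE to grid price:
  LCOE = $0.0324/kWh, Grid price = $0.1775/kWh
  Ratio = LCOE / grid_price = 0.0324 / 0.1775 = 0.1825
  Grid parity achieved (ratio <= 1)? yes

0.1825


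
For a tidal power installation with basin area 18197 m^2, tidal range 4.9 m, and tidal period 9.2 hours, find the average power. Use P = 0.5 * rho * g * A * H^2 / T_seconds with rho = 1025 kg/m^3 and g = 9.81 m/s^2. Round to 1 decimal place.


Convert period to seconds: T = 9.2 * 3600 = 33120.0 s
H^2 = 4.9^2 = 24.01
P = 0.5 * rho * g * A * H^2 / T
P = 0.5 * 1025 * 9.81 * 18197 * 24.01 / 33120.0
P = 66323.1 W

66323.1


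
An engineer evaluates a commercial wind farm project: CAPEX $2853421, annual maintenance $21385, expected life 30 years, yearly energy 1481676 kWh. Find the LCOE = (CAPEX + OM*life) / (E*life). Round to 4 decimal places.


Total cost = CAPEX + OM * lifetime = 2853421 + 21385 * 30 = 2853421 + 641550 = 3494971
Total generation = annual * lifetime = 1481676 * 30 = 44450280 kWh
LCOE = 3494971 / 44450280
LCOE = 0.0786 $/kWh

0.0786


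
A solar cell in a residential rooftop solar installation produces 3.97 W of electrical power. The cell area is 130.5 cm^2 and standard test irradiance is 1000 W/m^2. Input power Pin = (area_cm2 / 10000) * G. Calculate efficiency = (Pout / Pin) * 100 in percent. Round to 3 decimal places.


First compute the input power:
  Pin = area_cm2 / 10000 * G = 130.5 / 10000 * 1000 = 13.05 W
Then compute efficiency:
  Efficiency = (Pout / Pin) * 100 = (3.97 / 13.05) * 100
  Efficiency = 30.421%

30.421


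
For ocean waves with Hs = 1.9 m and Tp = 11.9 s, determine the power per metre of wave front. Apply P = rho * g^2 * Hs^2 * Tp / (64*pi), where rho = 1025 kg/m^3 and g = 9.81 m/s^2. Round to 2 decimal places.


Apply wave power formula:
  g^2 = 9.81^2 = 96.2361
  Hs^2 = 1.9^2 = 3.61
  Numerator = rho * g^2 * Hs^2 * Tp = 1025 * 96.2361 * 3.61 * 11.9 = 4237561.79
  Denominator = 64 * pi = 201.0619
  P = 4237561.79 / 201.0619 = 21075.90 W/m

21075.90


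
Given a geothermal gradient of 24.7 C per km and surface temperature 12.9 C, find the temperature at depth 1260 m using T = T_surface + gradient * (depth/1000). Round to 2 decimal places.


Convert depth to km: 1260 / 1000 = 1.26 km
Temperature increase = gradient * depth_km = 24.7 * 1.26 = 31.12 C
Temperature at depth = T_surface + delta_T = 12.9 + 31.12
T = 44.02 C

44.02


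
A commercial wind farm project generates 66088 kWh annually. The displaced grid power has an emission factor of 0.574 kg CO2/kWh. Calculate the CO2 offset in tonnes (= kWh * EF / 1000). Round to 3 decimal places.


CO2 offset in kg = generation * emission_factor
CO2 offset = 66088 * 0.574 = 37934.51 kg
Convert to tonnes:
  CO2 offset = 37934.51 / 1000 = 37.935 tonnes

37.935


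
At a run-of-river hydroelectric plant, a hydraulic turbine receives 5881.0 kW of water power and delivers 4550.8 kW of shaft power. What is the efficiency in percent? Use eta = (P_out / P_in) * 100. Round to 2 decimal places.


Turbine efficiency = (output power / input power) * 100
eta = (4550.8 / 5881.0) * 100
eta = 77.38%

77.38


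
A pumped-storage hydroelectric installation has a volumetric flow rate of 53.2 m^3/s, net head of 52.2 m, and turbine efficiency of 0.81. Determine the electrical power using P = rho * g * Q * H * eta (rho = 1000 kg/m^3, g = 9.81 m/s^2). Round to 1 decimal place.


Apply the hydropower formula P = rho * g * Q * H * eta
rho * g = 1000 * 9.81 = 9810.0
P = 9810.0 * 53.2 * 52.2 * 0.81
P = 22066637.5 W

22066637.5


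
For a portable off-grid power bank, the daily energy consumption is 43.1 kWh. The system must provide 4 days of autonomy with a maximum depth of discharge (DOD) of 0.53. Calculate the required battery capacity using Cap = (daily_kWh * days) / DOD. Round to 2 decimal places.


Total energy needed = daily * days = 43.1 * 4 = 172.4 kWh
Account for depth of discharge:
  Cap = total_energy / DOD = 172.4 / 0.53
  Cap = 325.28 kWh

325.28


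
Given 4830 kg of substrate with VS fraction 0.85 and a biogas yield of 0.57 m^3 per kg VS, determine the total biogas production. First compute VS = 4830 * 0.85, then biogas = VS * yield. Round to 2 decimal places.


Compute volatile solids:
  VS = mass * VS_fraction = 4830 * 0.85 = 4105.5 kg
Calculate biogas volume:
  Biogas = VS * specific_yield = 4105.5 * 0.57
  Biogas = 2340.14 m^3

2340.14


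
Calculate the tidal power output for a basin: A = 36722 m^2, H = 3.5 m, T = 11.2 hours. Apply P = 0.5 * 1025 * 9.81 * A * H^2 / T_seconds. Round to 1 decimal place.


Convert period to seconds: T = 11.2 * 3600 = 40320.0 s
H^2 = 3.5^2 = 12.25
P = 0.5 * rho * g * A * H^2 / T
P = 0.5 * 1025 * 9.81 * 36722 * 12.25 / 40320.0
P = 56092.5 W

56092.5


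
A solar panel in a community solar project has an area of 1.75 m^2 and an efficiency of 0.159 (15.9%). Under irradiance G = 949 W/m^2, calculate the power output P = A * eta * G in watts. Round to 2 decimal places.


Use the solar power formula P = A * eta * G.
Given: A = 1.75 m^2, eta = 0.159, G = 949 W/m^2
P = 1.75 * 0.159 * 949
P = 264.06 W

264.06


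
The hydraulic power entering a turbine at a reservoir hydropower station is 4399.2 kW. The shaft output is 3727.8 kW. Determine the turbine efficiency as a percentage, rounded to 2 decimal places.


Turbine efficiency = (output power / input power) * 100
eta = (3727.8 / 4399.2) * 100
eta = 84.74%

84.74


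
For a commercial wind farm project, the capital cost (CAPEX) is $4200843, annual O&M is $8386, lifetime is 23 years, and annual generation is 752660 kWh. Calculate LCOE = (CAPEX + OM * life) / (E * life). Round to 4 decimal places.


Total cost = CAPEX + OM * lifetime = 4200843 + 8386 * 23 = 4200843 + 192878 = 4393721
Total generation = annual * lifetime = 752660 * 23 = 17311180 kWh
LCOE = 4393721 / 17311180
LCOE = 0.2538 $/kWh

0.2538


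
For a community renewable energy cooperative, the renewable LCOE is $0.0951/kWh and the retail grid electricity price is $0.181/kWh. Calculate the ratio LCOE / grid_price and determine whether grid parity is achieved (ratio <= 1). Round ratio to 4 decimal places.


Compare LCOE to grid price:
  LCOE = $0.0951/kWh, Grid price = $0.181/kWh
  Ratio = LCOE / grid_price = 0.0951 / 0.181 = 0.5254
  Grid parity achieved (ratio <= 1)? yes

0.5254


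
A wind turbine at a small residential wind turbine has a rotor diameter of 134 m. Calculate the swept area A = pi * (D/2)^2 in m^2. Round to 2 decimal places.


Compute the rotor radius:
  r = D / 2 = 134 / 2 = 67.0 m
Calculate swept area:
  A = pi * r^2 = pi * 67.0^2
  A = 14102.61 m^2

14102.61


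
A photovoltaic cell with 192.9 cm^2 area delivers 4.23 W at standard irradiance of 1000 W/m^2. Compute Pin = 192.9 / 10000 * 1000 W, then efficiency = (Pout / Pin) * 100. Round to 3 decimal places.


First compute the input power:
  Pin = area_cm2 / 10000 * G = 192.9 / 10000 * 1000 = 19.29 W
Then compute efficiency:
  Efficiency = (Pout / Pin) * 100 = (4.23 / 19.29) * 100
  Efficiency = 21.928%

21.928


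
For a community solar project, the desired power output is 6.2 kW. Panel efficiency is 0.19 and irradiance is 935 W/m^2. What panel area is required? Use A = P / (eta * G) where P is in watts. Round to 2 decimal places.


Convert target power to watts: P = 6.2 * 1000 = 6200.0 W
Compute denominator: eta * G = 0.19 * 935 = 177.65
Required area A = P / (eta * G) = 6200.0 / 177.65
A = 34.90 m^2

34.90


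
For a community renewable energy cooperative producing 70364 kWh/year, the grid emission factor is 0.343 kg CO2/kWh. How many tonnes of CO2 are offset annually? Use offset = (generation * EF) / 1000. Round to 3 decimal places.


CO2 offset in kg = generation * emission_factor
CO2 offset = 70364 * 0.343 = 24134.85 kg
Convert to tonnes:
  CO2 offset = 24134.85 / 1000 = 24.135 tonnes

24.135


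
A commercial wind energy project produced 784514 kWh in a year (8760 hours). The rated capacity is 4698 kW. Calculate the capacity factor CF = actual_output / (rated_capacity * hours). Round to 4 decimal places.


Capacity factor = actual output / maximum possible output
Maximum possible = rated * hours = 4698 * 8760 = 41154480 kWh
CF = 784514 / 41154480
CF = 0.0191

0.0191


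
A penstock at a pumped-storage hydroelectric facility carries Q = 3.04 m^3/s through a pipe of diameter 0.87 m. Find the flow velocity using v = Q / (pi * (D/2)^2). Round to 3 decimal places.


Compute pipe cross-sectional area:
  A = pi * (D/2)^2 = pi * (0.87/2)^2 = 0.5945 m^2
Calculate velocity:
  v = Q / A = 3.04 / 0.5945
  v = 5.114 m/s

5.114


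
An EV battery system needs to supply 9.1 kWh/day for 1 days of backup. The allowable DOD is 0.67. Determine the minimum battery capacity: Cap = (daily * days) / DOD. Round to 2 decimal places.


Total energy needed = daily * days = 9.1 * 1 = 9.1 kWh
Account for depth of discharge:
  Cap = total_energy / DOD = 9.1 / 0.67
  Cap = 13.58 kWh

13.58


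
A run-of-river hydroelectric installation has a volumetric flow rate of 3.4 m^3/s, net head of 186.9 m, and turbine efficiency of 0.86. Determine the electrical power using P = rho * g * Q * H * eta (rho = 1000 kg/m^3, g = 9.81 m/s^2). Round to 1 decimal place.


Apply the hydropower formula P = rho * g * Q * H * eta
rho * g = 1000 * 9.81 = 9810.0
P = 9810.0 * 3.4 * 186.9 * 0.86
P = 5361121.8 W

5361121.8


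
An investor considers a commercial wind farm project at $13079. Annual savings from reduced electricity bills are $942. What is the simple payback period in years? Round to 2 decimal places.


Simple payback period = initial cost / annual savings
Payback = 13079 / 942
Payback = 13.88 years

13.88


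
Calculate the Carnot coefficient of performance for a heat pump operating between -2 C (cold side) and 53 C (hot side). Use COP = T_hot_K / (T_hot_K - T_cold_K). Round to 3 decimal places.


Convert to Kelvin:
  T_hot = 53 + 273.15 = 326.15 K
  T_cold = -2 + 273.15 = 271.15 K
Apply Carnot COP formula:
  COP = T_hot_K / (T_hot_K - T_cold_K) = 326.15 / 55.0
  COP = 5.930

5.930


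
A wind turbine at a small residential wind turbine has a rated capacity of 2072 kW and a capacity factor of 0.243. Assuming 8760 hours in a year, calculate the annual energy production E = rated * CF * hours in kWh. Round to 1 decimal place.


Annual energy = rated_kW * capacity_factor * hours_per_year
Given: P_rated = 2072 kW, CF = 0.243, hours = 8760
E = 2072 * 0.243 * 8760
E = 4410625.0 kWh

4410625.0


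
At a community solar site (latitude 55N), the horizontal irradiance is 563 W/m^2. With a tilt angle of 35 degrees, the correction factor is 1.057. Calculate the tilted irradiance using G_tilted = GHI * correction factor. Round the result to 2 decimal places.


Identify the given values:
  GHI = 563 W/m^2, tilt correction factor = 1.057
Apply the formula G_tilted = GHI * factor:
  G_tilted = 563 * 1.057
  G_tilted = 595.09 W/m^2

595.09


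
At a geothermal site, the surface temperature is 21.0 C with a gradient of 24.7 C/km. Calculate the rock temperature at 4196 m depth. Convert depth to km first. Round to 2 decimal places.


Convert depth to km: 4196 / 1000 = 4.196 km
Temperature increase = gradient * depth_km = 24.7 * 4.196 = 103.64 C
Temperature at depth = T_surface + delta_T = 21.0 + 103.64
T = 124.64 C

124.64


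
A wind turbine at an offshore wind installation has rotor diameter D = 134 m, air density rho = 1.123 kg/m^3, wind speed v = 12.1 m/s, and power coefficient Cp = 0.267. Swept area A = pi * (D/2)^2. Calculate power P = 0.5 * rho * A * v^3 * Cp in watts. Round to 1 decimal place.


Step 1 -- Compute swept area:
  A = pi * (D/2)^2 = pi * (134/2)^2 = 14102.61 m^2
Step 2 -- Apply wind power equation:
  P = 0.5 * rho * A * v^3 * Cp
  v^3 = 12.1^3 = 1771.561
  P = 0.5 * 1.123 * 14102.61 * 1771.561 * 0.267
  P = 3745558.7 W

3745558.7


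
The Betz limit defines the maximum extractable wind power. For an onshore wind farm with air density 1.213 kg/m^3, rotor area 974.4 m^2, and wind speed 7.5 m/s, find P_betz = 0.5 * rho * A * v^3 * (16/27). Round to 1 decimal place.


The Betz coefficient Cp_max = 16/27 = 0.5926
v^3 = 7.5^3 = 421.875
P_betz = 0.5 * rho * A * v^3 * Cp_max
P_betz = 0.5 * 1.213 * 974.4 * 421.875 * 0.5926
P_betz = 147743.4 W

147743.4


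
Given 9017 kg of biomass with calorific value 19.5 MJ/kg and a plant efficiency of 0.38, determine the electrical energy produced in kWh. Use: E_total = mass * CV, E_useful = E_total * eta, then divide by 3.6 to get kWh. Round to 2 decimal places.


Total energy = mass * CV = 9017 * 19.5 = 175831.5 MJ
Useful energy = total * eta = 175831.5 * 0.38 = 66815.97 MJ
Convert to kWh: 66815.97 / 3.6
Useful energy = 18559.99 kWh

18559.99


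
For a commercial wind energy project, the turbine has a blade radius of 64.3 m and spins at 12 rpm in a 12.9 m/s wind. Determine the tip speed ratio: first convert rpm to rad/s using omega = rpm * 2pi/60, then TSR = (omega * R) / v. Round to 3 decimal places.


Convert rotational speed to rad/s:
  omega = 12 * 2 * pi / 60 = 1.2566 rad/s
Compute tip speed:
  v_tip = omega * R = 1.2566 * 64.3 = 80.802 m/s
Tip speed ratio:
  TSR = v_tip / v_wind = 80.802 / 12.9 = 6.264

6.264


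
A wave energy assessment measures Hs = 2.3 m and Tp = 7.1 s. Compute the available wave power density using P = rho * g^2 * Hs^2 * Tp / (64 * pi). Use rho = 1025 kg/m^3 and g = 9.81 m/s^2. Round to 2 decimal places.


Apply wave power formula:
  g^2 = 9.81^2 = 96.2361
  Hs^2 = 2.3^2 = 5.29
  Numerator = rho * g^2 * Hs^2 * Tp = 1025 * 96.2361 * 5.29 * 7.1 = 3704894.97
  Denominator = 64 * pi = 201.0619
  P = 3704894.97 / 201.0619 = 18426.64 W/m

18426.64


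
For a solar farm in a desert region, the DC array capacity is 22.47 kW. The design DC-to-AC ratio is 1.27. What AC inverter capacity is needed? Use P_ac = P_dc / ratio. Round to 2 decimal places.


The inverter AC capacity is determined by the DC/AC ratio.
Given: P_dc = 22.47 kW, DC/AC ratio = 1.27
P_ac = P_dc / ratio = 22.47 / 1.27
P_ac = 17.69 kW

17.69


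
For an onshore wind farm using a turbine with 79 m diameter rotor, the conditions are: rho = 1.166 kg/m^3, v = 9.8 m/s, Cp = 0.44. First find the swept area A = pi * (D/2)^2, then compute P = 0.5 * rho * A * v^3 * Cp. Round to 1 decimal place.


Step 1 -- Compute swept area:
  A = pi * (D/2)^2 = pi * (79/2)^2 = 4901.67 m^2
Step 2 -- Apply wind power equation:
  P = 0.5 * rho * A * v^3 * Cp
  v^3 = 9.8^3 = 941.192
  P = 0.5 * 1.166 * 4901.67 * 941.192 * 0.44
  P = 1183432.6 W

1183432.6


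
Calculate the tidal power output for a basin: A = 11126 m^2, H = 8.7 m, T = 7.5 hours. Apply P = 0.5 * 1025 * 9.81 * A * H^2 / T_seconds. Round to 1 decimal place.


Convert period to seconds: T = 7.5 * 3600 = 27000.0 s
H^2 = 8.7^2 = 75.69
P = 0.5 * rho * g * A * H^2 / T
P = 0.5 * 1025 * 9.81 * 11126 * 75.69 / 27000.0
P = 156811.1 W

156811.1


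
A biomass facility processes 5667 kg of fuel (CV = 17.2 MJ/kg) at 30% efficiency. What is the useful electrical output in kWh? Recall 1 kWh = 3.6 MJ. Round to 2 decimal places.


Total energy = mass * CV = 5667 * 17.2 = 97472.4 MJ
Useful energy = total * eta = 97472.4 * 0.3 = 29241.72 MJ
Convert to kWh: 29241.72 / 3.6
Useful energy = 8122.70 kWh

8122.70


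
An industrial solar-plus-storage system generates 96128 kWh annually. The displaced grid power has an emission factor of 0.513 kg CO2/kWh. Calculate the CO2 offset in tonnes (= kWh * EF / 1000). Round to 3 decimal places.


CO2 offset in kg = generation * emission_factor
CO2 offset = 96128 * 0.513 = 49313.66 kg
Convert to tonnes:
  CO2 offset = 49313.66 / 1000 = 49.314 tonnes

49.314


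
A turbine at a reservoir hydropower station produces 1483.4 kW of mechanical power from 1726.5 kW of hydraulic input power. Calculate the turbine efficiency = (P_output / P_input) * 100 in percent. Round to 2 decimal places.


Turbine efficiency = (output power / input power) * 100
eta = (1483.4 / 1726.5) * 100
eta = 85.92%

85.92


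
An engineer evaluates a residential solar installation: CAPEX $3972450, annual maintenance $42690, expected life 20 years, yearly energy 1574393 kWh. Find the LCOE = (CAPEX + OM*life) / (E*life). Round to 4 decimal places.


Total cost = CAPEX + OM * lifetime = 3972450 + 42690 * 20 = 3972450 + 853800 = 4826250
Total generation = annual * lifetime = 1574393 * 20 = 31487860 kWh
LCOE = 4826250 / 31487860
LCOE = 0.1533 $/kWh

0.1533


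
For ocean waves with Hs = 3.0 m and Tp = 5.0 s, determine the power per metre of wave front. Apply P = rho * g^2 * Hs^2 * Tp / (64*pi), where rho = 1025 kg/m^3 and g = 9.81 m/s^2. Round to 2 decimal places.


Apply wave power formula:
  g^2 = 9.81^2 = 96.2361
  Hs^2 = 3.0^2 = 9.0
  Numerator = rho * g^2 * Hs^2 * Tp = 1025 * 96.2361 * 9.0 * 5.0 = 4438890.11
  Denominator = 64 * pi = 201.0619
  P = 4438890.11 / 201.0619 = 22077.23 W/m

22077.23


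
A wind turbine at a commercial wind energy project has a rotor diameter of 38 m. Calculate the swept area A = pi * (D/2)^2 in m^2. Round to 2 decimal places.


Compute the rotor radius:
  r = D / 2 = 38 / 2 = 19.0 m
Calculate swept area:
  A = pi * r^2 = pi * 19.0^2
  A = 1134.11 m^2

1134.11


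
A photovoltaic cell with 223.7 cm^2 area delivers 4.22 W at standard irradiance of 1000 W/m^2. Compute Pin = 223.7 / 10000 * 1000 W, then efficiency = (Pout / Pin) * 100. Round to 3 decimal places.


First compute the input power:
  Pin = area_cm2 / 10000 * G = 223.7 / 10000 * 1000 = 22.37 W
Then compute efficiency:
  Efficiency = (Pout / Pin) * 100 = (4.22 / 22.37) * 100
  Efficiency = 18.865%

18.865


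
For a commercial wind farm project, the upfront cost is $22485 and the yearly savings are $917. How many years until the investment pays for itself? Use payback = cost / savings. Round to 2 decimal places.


Simple payback period = initial cost / annual savings
Payback = 22485 / 917
Payback = 24.52 years

24.52


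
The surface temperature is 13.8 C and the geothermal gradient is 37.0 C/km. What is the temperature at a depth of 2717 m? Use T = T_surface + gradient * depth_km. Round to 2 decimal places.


Convert depth to km: 2717 / 1000 = 2.717 km
Temperature increase = gradient * depth_km = 37.0 * 2.717 = 100.53 C
Temperature at depth = T_surface + delta_T = 13.8 + 100.53
T = 114.33 C

114.33


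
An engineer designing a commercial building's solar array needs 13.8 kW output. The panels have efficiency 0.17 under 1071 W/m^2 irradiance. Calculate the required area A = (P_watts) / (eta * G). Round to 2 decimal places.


Convert target power to watts: P = 13.8 * 1000 = 13800.0 W
Compute denominator: eta * G = 0.17 * 1071 = 182.07
Required area A = P / (eta * G) = 13800.0 / 182.07
A = 75.80 m^2

75.80


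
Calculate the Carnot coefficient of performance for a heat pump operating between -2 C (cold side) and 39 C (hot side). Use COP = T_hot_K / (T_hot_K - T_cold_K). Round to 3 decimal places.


Convert to Kelvin:
  T_hot = 39 + 273.15 = 312.15 K
  T_cold = -2 + 273.15 = 271.15 K
Apply Carnot COP formula:
  COP = T_hot_K / (T_hot_K - T_cold_K) = 312.15 / 41.0
  COP = 7.613

7.613


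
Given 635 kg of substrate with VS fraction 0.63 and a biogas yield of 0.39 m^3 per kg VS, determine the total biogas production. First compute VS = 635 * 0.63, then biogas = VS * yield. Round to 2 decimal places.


Compute volatile solids:
  VS = mass * VS_fraction = 635 * 0.63 = 400.05 kg
Calculate biogas volume:
  Biogas = VS * specific_yield = 400.05 * 0.39
  Biogas = 156.02 m^3

156.02


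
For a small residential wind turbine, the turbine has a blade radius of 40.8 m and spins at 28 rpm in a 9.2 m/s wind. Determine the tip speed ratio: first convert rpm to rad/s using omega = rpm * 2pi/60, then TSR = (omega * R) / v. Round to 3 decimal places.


Convert rotational speed to rad/s:
  omega = 28 * 2 * pi / 60 = 2.9322 rad/s
Compute tip speed:
  v_tip = omega * R = 2.9322 * 40.8 = 119.632 m/s
Tip speed ratio:
  TSR = v_tip / v_wind = 119.632 / 9.2 = 13.003

13.003


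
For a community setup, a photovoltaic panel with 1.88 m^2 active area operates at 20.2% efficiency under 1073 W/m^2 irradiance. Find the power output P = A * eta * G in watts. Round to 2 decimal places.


Use the solar power formula P = A * eta * G.
Given: A = 1.88 m^2, eta = 0.202, G = 1073 W/m^2
P = 1.88 * 0.202 * 1073
P = 407.48 W

407.48


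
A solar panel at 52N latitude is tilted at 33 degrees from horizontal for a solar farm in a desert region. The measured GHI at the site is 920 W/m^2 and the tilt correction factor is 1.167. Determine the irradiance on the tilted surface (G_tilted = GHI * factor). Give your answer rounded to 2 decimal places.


Identify the given values:
  GHI = 920 W/m^2, tilt correction factor = 1.167
Apply the formula G_tilted = GHI * factor:
  G_tilted = 920 * 1.167
  G_tilted = 1073.64 W/m^2

1073.64


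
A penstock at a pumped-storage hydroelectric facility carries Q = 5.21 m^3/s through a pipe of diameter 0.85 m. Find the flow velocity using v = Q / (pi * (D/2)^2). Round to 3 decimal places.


Compute pipe cross-sectional area:
  A = pi * (D/2)^2 = pi * (0.85/2)^2 = 0.5675 m^2
Calculate velocity:
  v = Q / A = 5.21 / 0.5675
  v = 9.181 m/s

9.181


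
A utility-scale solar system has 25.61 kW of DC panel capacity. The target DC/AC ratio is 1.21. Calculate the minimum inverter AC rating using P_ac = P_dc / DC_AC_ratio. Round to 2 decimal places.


The inverter AC capacity is determined by the DC/AC ratio.
Given: P_dc = 25.61 kW, DC/AC ratio = 1.21
P_ac = P_dc / ratio = 25.61 / 1.21
P_ac = 21.17 kW

21.17


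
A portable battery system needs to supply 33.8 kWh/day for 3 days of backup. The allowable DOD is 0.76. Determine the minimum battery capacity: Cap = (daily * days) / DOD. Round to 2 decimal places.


Total energy needed = daily * days = 33.8 * 3 = 101.4 kWh
Account for depth of discharge:
  Cap = total_energy / DOD = 101.4 / 0.76
  Cap = 133.42 kWh

133.42


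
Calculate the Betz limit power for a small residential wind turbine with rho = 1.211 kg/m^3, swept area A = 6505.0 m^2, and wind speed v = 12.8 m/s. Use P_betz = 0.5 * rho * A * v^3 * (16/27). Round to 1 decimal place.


The Betz coefficient Cp_max = 16/27 = 0.5926
v^3 = 12.8^3 = 2097.152
P_betz = 0.5 * rho * A * v^3 * Cp_max
P_betz = 0.5 * 1.211 * 6505.0 * 2097.152 * 0.5926
P_betz = 4894942.3 W

4894942.3


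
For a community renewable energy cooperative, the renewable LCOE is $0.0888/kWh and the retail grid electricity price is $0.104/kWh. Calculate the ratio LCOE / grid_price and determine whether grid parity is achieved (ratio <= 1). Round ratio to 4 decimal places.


Compare LCOE to grid price:
  LCOE = $0.0888/kWh, Grid price = $0.104/kWh
  Ratio = LCOE / grid_price = 0.0888 / 0.104 = 0.8538
  Grid parity achieved (ratio <= 1)? yes

0.8538


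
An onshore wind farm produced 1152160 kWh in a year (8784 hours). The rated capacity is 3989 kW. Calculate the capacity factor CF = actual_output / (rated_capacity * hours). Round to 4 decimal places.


Capacity factor = actual output / maximum possible output
Maximum possible = rated * hours = 3989 * 8784 = 35039376 kWh
CF = 1152160 / 35039376
CF = 0.0329

0.0329


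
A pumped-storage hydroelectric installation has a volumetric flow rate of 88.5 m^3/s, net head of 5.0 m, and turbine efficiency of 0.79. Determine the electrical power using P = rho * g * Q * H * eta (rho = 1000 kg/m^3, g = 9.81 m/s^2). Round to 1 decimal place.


Apply the hydropower formula P = rho * g * Q * H * eta
rho * g = 1000 * 9.81 = 9810.0
P = 9810.0 * 88.5 * 5.0 * 0.79
P = 3429330.8 W

3429330.8


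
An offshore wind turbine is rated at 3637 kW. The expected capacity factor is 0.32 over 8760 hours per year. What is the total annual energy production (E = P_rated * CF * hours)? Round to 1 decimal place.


Annual energy = rated_kW * capacity_factor * hours_per_year
Given: P_rated = 3637 kW, CF = 0.32, hours = 8760
E = 3637 * 0.32 * 8760
E = 10195238.4 kWh

10195238.4


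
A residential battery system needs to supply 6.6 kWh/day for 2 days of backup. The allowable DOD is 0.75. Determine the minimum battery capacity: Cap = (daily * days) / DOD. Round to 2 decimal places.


Total energy needed = daily * days = 6.6 * 2 = 13.2 kWh
Account for depth of discharge:
  Cap = total_energy / DOD = 13.2 / 0.75
  Cap = 17.60 kWh

17.60


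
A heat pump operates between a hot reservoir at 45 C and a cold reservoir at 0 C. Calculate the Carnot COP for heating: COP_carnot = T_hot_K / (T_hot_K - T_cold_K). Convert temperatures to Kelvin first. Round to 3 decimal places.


Convert to Kelvin:
  T_hot = 45 + 273.15 = 318.15 K
  T_cold = 0 + 273.15 = 273.15 K
Apply Carnot COP formula:
  COP = T_hot_K / (T_hot_K - T_cold_K) = 318.15 / 45.0
  COP = 7.070

7.070


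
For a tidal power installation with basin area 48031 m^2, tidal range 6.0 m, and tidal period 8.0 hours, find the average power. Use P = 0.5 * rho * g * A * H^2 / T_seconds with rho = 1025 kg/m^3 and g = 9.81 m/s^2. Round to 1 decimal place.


Convert period to seconds: T = 8.0 * 3600 = 28800.0 s
H^2 = 6.0^2 = 36.0
P = 0.5 * rho * g * A * H^2 / T
P = 0.5 * 1025 * 9.81 * 48031 * 36.0 / 28800.0
P = 301852.3 W

301852.3


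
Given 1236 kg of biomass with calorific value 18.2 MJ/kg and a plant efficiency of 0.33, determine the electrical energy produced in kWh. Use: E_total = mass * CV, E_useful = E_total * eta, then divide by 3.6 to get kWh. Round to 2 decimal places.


Total energy = mass * CV = 1236 * 18.2 = 22495.2 MJ
Useful energy = total * eta = 22495.2 * 0.33 = 7423.42 MJ
Convert to kWh: 7423.42 / 3.6
Useful energy = 2062.06 kWh

2062.06


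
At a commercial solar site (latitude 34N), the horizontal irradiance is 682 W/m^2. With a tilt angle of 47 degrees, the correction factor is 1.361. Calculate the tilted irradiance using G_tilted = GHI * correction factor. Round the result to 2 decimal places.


Identify the given values:
  GHI = 682 W/m^2, tilt correction factor = 1.361
Apply the formula G_tilted = GHI * factor:
  G_tilted = 682 * 1.361
  G_tilted = 928.20 W/m^2

928.20


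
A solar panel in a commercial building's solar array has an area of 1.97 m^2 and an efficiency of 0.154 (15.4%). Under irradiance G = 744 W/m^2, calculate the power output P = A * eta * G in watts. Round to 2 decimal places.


Use the solar power formula P = A * eta * G.
Given: A = 1.97 m^2, eta = 0.154, G = 744 W/m^2
P = 1.97 * 0.154 * 744
P = 225.71 W

225.71


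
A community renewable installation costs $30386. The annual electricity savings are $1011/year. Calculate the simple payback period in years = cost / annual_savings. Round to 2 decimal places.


Simple payback period = initial cost / annual savings
Payback = 30386 / 1011
Payback = 30.06 years

30.06


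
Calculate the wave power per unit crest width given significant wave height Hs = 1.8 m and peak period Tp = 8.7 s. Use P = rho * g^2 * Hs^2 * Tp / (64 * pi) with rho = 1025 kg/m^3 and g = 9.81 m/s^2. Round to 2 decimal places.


Apply wave power formula:
  g^2 = 9.81^2 = 96.2361
  Hs^2 = 1.8^2 = 3.24
  Numerator = rho * g^2 * Hs^2 * Tp = 1025 * 96.2361 * 3.24 * 8.7 = 2780520.77
  Denominator = 64 * pi = 201.0619
  P = 2780520.77 / 201.0619 = 13829.18 W/m

13829.18


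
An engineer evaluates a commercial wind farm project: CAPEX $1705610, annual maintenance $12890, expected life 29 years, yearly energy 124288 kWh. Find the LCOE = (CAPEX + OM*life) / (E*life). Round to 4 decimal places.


Total cost = CAPEX + OM * lifetime = 1705610 + 12890 * 29 = 1705610 + 373810 = 2079420
Total generation = annual * lifetime = 124288 * 29 = 3604352 kWh
LCOE = 2079420 / 3604352
LCOE = 0.5769 $/kWh

0.5769


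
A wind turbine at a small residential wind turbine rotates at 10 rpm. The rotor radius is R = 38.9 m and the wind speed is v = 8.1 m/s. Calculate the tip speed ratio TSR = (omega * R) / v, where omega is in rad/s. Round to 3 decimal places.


Convert rotational speed to rad/s:
  omega = 10 * 2 * pi / 60 = 1.0472 rad/s
Compute tip speed:
  v_tip = omega * R = 1.0472 * 38.9 = 40.736 m/s
Tip speed ratio:
  TSR = v_tip / v_wind = 40.736 / 8.1 = 5.029

5.029


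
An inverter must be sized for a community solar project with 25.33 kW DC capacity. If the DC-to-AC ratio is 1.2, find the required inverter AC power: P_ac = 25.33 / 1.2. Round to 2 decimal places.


The inverter AC capacity is determined by the DC/AC ratio.
Given: P_dc = 25.33 kW, DC/AC ratio = 1.2
P_ac = P_dc / ratio = 25.33 / 1.2
P_ac = 21.11 kW

21.11


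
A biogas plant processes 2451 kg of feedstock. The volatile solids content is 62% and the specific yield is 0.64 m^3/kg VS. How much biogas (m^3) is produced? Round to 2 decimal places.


Compute volatile solids:
  VS = mass * VS_fraction = 2451 * 0.62 = 1519.62 kg
Calculate biogas volume:
  Biogas = VS * specific_yield = 1519.62 * 0.64
  Biogas = 972.56 m^3

972.56


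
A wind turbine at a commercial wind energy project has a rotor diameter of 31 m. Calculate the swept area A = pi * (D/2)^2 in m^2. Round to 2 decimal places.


Compute the rotor radius:
  r = D / 2 = 31 / 2 = 15.5 m
Calculate swept area:
  A = pi * r^2 = pi * 15.5^2
  A = 754.77 m^2

754.77


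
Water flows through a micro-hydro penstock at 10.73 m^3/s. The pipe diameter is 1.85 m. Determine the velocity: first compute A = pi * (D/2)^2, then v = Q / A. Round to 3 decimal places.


Compute pipe cross-sectional area:
  A = pi * (D/2)^2 = pi * (1.85/2)^2 = 2.688 m^2
Calculate velocity:
  v = Q / A = 10.73 / 2.688
  v = 3.992 m/s

3.992


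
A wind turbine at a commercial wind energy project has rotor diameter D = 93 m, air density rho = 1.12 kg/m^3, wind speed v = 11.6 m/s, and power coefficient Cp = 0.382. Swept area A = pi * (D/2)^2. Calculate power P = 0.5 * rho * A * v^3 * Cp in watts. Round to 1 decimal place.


Step 1 -- Compute swept area:
  A = pi * (D/2)^2 = pi * (93/2)^2 = 6792.91 m^2
Step 2 -- Apply wind power equation:
  P = 0.5 * rho * A * v^3 * Cp
  v^3 = 11.6^3 = 1560.896
  P = 0.5 * 1.12 * 6792.91 * 1560.896 * 0.382
  P = 2268198.9 W

2268198.9


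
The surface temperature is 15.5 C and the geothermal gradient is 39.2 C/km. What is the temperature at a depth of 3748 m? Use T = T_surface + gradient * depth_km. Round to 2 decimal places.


Convert depth to km: 3748 / 1000 = 3.748 km
Temperature increase = gradient * depth_km = 39.2 * 3.748 = 146.92 C
Temperature at depth = T_surface + delta_T = 15.5 + 146.92
T = 162.42 C

162.42


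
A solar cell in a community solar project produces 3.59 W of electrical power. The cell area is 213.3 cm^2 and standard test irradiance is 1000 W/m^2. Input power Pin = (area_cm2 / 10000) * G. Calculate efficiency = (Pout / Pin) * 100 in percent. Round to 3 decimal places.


First compute the input power:
  Pin = area_cm2 / 10000 * G = 213.3 / 10000 * 1000 = 21.33 W
Then compute efficiency:
  Efficiency = (Pout / Pin) * 100 = (3.59 / 21.33) * 100
  Efficiency = 16.831%

16.831


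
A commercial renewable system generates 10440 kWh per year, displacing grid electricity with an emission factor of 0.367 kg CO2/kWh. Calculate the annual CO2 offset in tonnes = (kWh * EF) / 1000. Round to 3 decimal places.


CO2 offset in kg = generation * emission_factor
CO2 offset = 10440 * 0.367 = 3831.48 kg
Convert to tonnes:
  CO2 offset = 3831.48 / 1000 = 3.831 tonnes

3.831


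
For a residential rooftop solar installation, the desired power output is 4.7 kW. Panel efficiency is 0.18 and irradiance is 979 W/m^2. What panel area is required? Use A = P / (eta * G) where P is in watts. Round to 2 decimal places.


Convert target power to watts: P = 4.7 * 1000 = 4700.0 W
Compute denominator: eta * G = 0.18 * 979 = 176.22
Required area A = P / (eta * G) = 4700.0 / 176.22
A = 26.67 m^2

26.67


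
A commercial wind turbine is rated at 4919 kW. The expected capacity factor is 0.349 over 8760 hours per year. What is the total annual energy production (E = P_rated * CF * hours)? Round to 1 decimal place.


Annual energy = rated_kW * capacity_factor * hours_per_year
Given: P_rated = 4919 kW, CF = 0.349, hours = 8760
E = 4919 * 0.349 * 8760
E = 15038563.6 kWh

15038563.6


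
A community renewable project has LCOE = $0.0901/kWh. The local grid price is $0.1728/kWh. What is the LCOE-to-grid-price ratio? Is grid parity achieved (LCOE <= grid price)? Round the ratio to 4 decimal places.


Compare LCOE to grid price:
  LCOE = $0.0901/kWh, Grid price = $0.1728/kWh
  Ratio = LCOE / grid_price = 0.0901 / 0.1728 = 0.5214
  Grid parity achieved (ratio <= 1)? yes

0.5214


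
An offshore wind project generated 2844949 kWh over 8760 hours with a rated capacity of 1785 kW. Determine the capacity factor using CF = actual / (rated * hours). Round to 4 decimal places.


Capacity factor = actual output / maximum possible output
Maximum possible = rated * hours = 1785 * 8760 = 15636600 kWh
CF = 2844949 / 15636600
CF = 0.1819

0.1819


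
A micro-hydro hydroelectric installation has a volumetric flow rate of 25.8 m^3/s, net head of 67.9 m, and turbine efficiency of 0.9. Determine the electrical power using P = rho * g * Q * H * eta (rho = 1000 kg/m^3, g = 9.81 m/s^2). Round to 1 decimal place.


Apply the hydropower formula P = rho * g * Q * H * eta
rho * g = 1000 * 9.81 = 9810.0
P = 9810.0 * 25.8 * 67.9 * 0.9
P = 15466818.8 W

15466818.8


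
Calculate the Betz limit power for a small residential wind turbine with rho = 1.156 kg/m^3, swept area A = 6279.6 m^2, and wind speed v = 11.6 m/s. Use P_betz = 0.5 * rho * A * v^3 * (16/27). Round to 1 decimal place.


The Betz coefficient Cp_max = 16/27 = 0.5926
v^3 = 11.6^3 = 1560.896
P_betz = 0.5 * rho * A * v^3 * Cp_max
P_betz = 0.5 * 1.156 * 6279.6 * 1560.896 * 0.5926
P_betz = 3357298.9 W

3357298.9


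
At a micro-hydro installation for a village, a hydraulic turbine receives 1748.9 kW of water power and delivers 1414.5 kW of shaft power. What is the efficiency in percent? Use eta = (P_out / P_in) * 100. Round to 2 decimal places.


Turbine efficiency = (output power / input power) * 100
eta = (1414.5 / 1748.9) * 100
eta = 80.88%

80.88


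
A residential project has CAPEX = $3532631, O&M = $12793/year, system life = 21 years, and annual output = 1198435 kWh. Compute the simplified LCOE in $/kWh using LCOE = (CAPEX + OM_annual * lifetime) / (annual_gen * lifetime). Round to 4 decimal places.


Total cost = CAPEX + OM * lifetime = 3532631 + 12793 * 21 = 3532631 + 268653 = 3801284
Total generation = annual * lifetime = 1198435 * 21 = 25167135 kWh
LCOE = 3801284 / 25167135
LCOE = 0.1510 $/kWh

0.1510


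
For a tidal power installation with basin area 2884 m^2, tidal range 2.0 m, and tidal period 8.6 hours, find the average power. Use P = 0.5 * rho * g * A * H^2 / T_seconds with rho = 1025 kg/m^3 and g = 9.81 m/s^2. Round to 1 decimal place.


Convert period to seconds: T = 8.6 * 3600 = 30960.0 s
H^2 = 2.0^2 = 4.0
P = 0.5 * rho * g * A * H^2 / T
P = 0.5 * 1025 * 9.81 * 2884 * 4.0 / 30960.0
P = 1873.3 W

1873.3


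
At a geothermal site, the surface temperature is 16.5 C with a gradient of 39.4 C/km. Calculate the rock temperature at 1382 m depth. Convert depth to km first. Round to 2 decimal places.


Convert depth to km: 1382 / 1000 = 1.382 km
Temperature increase = gradient * depth_km = 39.4 * 1.382 = 54.45 C
Temperature at depth = T_surface + delta_T = 16.5 + 54.45
T = 70.95 C

70.95


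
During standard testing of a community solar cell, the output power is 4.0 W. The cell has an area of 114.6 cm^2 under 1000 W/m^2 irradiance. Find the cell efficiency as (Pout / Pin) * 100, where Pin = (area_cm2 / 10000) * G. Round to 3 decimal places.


First compute the input power:
  Pin = area_cm2 / 10000 * G = 114.6 / 10000 * 1000 = 11.46 W
Then compute efficiency:
  Efficiency = (Pout / Pin) * 100 = (4.0 / 11.46) * 100
  Efficiency = 34.904%

34.904


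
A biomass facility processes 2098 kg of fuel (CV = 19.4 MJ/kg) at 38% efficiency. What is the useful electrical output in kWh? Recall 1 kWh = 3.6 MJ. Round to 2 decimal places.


Total energy = mass * CV = 2098 * 19.4 = 40701.2 MJ
Useful energy = total * eta = 40701.2 * 0.38 = 15466.46 MJ
Convert to kWh: 15466.46 / 3.6
Useful energy = 4296.24 kWh

4296.24


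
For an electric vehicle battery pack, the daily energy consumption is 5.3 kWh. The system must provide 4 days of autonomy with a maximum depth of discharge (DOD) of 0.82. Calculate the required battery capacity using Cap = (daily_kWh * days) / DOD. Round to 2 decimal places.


Total energy needed = daily * days = 5.3 * 4 = 21.2 kWh
Account for depth of discharge:
  Cap = total_energy / DOD = 21.2 / 0.82
  Cap = 25.85 kWh

25.85


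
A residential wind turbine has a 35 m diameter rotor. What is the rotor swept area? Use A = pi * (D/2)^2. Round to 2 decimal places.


Compute the rotor radius:
  r = D / 2 = 35 / 2 = 17.5 m
Calculate swept area:
  A = pi * r^2 = pi * 17.5^2
  A = 962.11 m^2

962.11


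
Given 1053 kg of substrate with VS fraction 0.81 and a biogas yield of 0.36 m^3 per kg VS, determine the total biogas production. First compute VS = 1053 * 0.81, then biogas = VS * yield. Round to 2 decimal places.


Compute volatile solids:
  VS = mass * VS_fraction = 1053 * 0.81 = 852.93 kg
Calculate biogas volume:
  Biogas = VS * specific_yield = 852.93 * 0.36
  Biogas = 307.05 m^3

307.05


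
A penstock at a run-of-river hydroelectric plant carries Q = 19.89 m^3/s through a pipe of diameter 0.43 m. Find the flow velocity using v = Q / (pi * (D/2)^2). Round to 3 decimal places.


Compute pipe cross-sectional area:
  A = pi * (D/2)^2 = pi * (0.43/2)^2 = 0.1452 m^2
Calculate velocity:
  v = Q / A = 19.89 / 0.1452
  v = 136.964 m/s

136.964


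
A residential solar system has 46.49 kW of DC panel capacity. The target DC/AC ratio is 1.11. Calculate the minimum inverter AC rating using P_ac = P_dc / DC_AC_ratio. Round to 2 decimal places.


The inverter AC capacity is determined by the DC/AC ratio.
Given: P_dc = 46.49 kW, DC/AC ratio = 1.11
P_ac = P_dc / ratio = 46.49 / 1.11
P_ac = 41.88 kW

41.88


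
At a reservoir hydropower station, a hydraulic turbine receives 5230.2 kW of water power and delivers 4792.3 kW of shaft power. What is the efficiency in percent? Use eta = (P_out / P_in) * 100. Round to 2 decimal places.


Turbine efficiency = (output power / input power) * 100
eta = (4792.3 / 5230.2) * 100
eta = 91.63%

91.63


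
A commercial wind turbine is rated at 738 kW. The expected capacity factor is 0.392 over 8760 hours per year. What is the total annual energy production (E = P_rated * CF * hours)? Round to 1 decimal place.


Annual energy = rated_kW * capacity_factor * hours_per_year
Given: P_rated = 738 kW, CF = 0.392, hours = 8760
E = 738 * 0.392 * 8760
E = 2534233.0 kWh

2534233.0


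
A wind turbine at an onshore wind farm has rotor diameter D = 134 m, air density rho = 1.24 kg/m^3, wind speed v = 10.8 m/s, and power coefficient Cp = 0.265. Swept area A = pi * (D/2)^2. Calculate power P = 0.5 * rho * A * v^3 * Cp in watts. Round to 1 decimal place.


Step 1 -- Compute swept area:
  A = pi * (D/2)^2 = pi * (134/2)^2 = 14102.61 m^2
Step 2 -- Apply wind power equation:
  P = 0.5 * rho * A * v^3 * Cp
  v^3 = 10.8^3 = 1259.712
  P = 0.5 * 1.24 * 14102.61 * 1259.712 * 0.265
  P = 2918826.7 W

2918826.7
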